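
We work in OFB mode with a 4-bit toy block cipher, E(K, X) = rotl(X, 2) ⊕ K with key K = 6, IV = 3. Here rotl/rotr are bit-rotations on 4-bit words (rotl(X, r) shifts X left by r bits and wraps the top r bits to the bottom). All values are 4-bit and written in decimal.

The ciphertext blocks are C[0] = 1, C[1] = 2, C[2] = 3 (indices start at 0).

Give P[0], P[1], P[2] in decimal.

OFB decryption: S_i = E(K, S_{i−1}) with S_{−1} = IV; P_i = C_i ⊕ S_i.
P[0]: S = E(K, 3) = 10; 1 ⊕ 10 = 11.
P[1]: S = E(K, 10) = 12; 2 ⊕ 12 = 14.
P[2]: S = E(K, 12) = 5; 3 ⊕ 5 = 6.

P[0] = 11, P[1] = 14, P[2] = 6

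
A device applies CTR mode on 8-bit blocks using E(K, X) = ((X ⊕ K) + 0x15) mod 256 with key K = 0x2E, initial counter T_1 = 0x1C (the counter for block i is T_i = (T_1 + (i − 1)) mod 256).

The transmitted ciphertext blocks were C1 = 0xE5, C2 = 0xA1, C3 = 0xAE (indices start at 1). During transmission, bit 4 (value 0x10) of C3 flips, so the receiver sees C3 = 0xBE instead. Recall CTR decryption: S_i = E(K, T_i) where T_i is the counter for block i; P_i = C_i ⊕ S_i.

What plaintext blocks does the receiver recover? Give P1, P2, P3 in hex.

Only C3 changed, to 0xBE. In CTR, a change in C_i flips the same bit in P_i only; the keystream is unaffected. Decrypting the received ciphertext:
P1: T = 0x1C, S = E(K, T) = 0x47; 0xE5 ⊕ 0x47 = 0xA2.
P2: T = 0x1D, S = E(K, T) = 0x48; 0xA1 ⊕ 0x48 = 0xE9.
P3: T = 0x1E, S = E(K, T) = 0x45; 0xBE ⊕ 0x45 = 0xFB.
Blocks that differ from the original plaintext: P3.

P1 = 0xA2, P2 = 0xE9, P3 = 0xFB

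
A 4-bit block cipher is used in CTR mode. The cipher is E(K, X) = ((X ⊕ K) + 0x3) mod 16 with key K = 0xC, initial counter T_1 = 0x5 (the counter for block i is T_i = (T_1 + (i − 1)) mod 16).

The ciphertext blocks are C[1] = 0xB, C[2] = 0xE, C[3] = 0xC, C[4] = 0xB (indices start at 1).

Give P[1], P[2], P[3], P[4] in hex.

P[1] = 0x7, P[2] = 0x3, P[3] = 0x2, P[4] = 0xC

CTR decryption: S_i = E(K, T_i) where T_i is the counter for block i; P_i = C_i ⊕ S_i.
P[1]: T = 0x5, S = E(K, T) = 0xC; 0xB ⊕ 0xC = 0x7.
P[2]: T = 0x6, S = E(K, T) = 0xD; 0xE ⊕ 0xD = 0x3.
P[3]: T = 0x7, S = E(K, T) = 0xE; 0xC ⊕ 0xE = 0x2.
P[4]: T = 0x8, S = E(K, T) = 0x7; 0xB ⊕ 0x7 = 0xC.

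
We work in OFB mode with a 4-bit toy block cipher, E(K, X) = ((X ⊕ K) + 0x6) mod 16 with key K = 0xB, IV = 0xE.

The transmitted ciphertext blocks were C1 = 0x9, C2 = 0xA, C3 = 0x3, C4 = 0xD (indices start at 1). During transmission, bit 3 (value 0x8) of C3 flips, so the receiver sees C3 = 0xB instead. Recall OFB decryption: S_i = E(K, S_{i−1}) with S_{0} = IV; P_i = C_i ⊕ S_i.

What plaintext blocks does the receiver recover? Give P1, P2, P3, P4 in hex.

P1 = 0x2, P2 = 0xC, P3 = 0x8, P4 = 0x3

Only C3 changed, to 0xB. In OFB, a change in C_i flips the same bit in P_i only; the keystream is unaffected. Decrypting the received ciphertext:
P1: S = E(K, 0xE) = 0xB; 0x9 ⊕ 0xB = 0x2.
P2: S = E(K, 0xB) = 0x6; 0xA ⊕ 0x6 = 0xC.
P3: S = E(K, 0x6) = 0x3; 0xB ⊕ 0x3 = 0x8.
P4: S = E(K, 0x3) = 0xE; 0xD ⊕ 0xE = 0x3.
Blocks that differ from the original plaintext: P3.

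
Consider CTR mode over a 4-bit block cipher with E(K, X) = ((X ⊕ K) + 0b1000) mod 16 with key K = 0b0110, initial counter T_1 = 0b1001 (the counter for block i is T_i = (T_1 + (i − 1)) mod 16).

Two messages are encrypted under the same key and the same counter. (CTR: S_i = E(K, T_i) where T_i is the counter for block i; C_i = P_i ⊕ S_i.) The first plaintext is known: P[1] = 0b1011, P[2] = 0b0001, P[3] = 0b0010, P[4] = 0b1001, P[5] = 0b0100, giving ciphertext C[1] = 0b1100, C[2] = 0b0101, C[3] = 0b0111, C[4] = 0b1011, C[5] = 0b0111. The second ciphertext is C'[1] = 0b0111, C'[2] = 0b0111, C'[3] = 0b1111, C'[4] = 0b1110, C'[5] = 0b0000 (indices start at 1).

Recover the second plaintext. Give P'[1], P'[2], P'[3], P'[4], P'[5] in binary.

P'[1] = 0b0000, P'[2] = 0b0011, P'[3] = 0b1010, P'[4] = 0b1100, P'[5] = 0b0011

In CTR with a reused counter, both messages share the same keystream S_i, so C_i ⊕ C'_i = P_i ⊕ P'_i and thus P'_i = P_i ⊕ C_i ⊕ C'_i.
P'[1]: 0b1011 ⊕ 0b1100 ⊕ 0b0111 = 0b0000.
P'[2]: 0b0001 ⊕ 0b0101 ⊕ 0b0111 = 0b0011.
P'[3]: 0b0010 ⊕ 0b0111 ⊕ 0b1111 = 0b1010.
P'[4]: 0b1001 ⊕ 0b1011 ⊕ 0b1110 = 0b1100.
P'[5]: 0b0100 ⊕ 0b0111 ⊕ 0b0000 = 0b0011.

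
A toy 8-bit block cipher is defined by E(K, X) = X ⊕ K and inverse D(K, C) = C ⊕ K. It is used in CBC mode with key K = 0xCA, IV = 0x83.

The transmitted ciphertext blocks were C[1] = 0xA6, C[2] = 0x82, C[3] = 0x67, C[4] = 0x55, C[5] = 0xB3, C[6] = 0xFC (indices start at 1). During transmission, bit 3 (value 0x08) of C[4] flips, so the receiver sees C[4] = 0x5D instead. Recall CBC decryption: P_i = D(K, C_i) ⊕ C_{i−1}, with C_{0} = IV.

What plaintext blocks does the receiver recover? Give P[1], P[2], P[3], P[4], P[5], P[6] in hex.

Only C[4] changed, to 0x5D. In CBC, a change in C_i garbles P_i and flips the same bit in P_{i+1}. Decrypting the received ciphertext:
P[1]: D(K, 0xA6) = 0x6C; 0x6C ⊕ 0x83 = 0xEF.
P[2]: D(K, 0x82) = 0x48; 0x48 ⊕ 0xA6 = 0xEE.
P[3]: D(K, 0x67) = 0xAD; 0xAD ⊕ 0x82 = 0x2F.
P[4]: D(K, 0x5D) = 0x97; 0x97 ⊕ 0x67 = 0xF0.
P[5]: D(K, 0xB3) = 0x79; 0x79 ⊕ 0x5D = 0x24.
P[6]: D(K, 0xFC) = 0x36; 0x36 ⊕ 0xB3 = 0x85.
Blocks that differ from the original plaintext: P[4], P[5].

P[1] = 0xEF, P[2] = 0xEE, P[3] = 0x2F, P[4] = 0xF0, P[5] = 0x24, P[6] = 0x85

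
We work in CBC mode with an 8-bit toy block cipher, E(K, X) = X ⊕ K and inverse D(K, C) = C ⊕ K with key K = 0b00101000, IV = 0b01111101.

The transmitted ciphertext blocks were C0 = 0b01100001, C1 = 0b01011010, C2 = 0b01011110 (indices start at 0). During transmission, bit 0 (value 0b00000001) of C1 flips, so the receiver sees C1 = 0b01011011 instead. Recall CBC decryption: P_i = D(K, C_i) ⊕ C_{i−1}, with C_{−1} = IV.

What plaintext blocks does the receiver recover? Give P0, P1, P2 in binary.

P0 = 0b00110100, P1 = 0b00010010, P2 = 0b00101101

Only C1 changed, to 0b01011011. In CBC, a change in C_i garbles P_i and flips the same bit in P_{i+1}. Decrypting the received ciphertext:
P0: D(K, 0b01100001) = 0b01001001; 0b01001001 ⊕ 0b01111101 = 0b00110100.
P1: D(K, 0b01011011) = 0b01110011; 0b01110011 ⊕ 0b01100001 = 0b00010010.
P2: D(K, 0b01011110) = 0b01110110; 0b01110110 ⊕ 0b01011011 = 0b00101101.
Blocks that differ from the original plaintext: P1, P2.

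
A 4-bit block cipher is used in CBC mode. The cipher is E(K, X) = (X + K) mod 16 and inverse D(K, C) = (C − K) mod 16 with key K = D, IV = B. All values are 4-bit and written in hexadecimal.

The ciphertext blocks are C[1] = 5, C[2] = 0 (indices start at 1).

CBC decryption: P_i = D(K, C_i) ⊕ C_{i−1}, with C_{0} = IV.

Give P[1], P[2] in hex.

P[1] = 3, P[2] = 6

P[1]: D(K, 5) = 8; 8 ⊕ B = 3.
P[2]: D(K, 0) = 3; 3 ⊕ 5 = 6.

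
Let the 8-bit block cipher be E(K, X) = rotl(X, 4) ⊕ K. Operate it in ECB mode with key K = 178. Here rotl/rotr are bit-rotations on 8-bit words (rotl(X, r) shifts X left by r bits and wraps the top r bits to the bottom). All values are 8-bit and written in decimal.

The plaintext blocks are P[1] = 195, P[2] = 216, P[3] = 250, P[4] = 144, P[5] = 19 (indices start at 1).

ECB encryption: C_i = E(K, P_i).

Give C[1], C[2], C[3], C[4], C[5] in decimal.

C[1] = 142, C[2] = 63, C[3] = 29, C[4] = 187, C[5] = 131

C[1]: E(K, 195) = 142.
C[2]: E(K, 216) = 63.
C[3]: E(K, 250) = 29.
C[4]: E(K, 144) = 187.
C[5]: E(K, 19) = 131.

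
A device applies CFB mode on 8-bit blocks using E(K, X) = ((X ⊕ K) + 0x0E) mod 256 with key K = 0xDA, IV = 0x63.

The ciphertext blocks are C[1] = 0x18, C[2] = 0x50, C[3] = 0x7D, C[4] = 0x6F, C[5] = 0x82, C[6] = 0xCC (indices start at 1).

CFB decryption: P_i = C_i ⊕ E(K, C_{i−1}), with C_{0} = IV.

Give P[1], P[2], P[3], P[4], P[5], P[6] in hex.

P[1]: E(K, 0x63) = 0xC7; 0x18 ⊕ 0xC7 = 0xDF.
P[2]: E(K, 0x18) = 0xD0; 0x50 ⊕ 0xD0 = 0x80.
P[3]: E(K, 0x50) = 0x98; 0x7D ⊕ 0x98 = 0xE5.
P[4]: E(K, 0x7D) = 0xB5; 0x6F ⊕ 0xB5 = 0xDA.
P[5]: E(K, 0x6F) = 0xC3; 0x82 ⊕ 0xC3 = 0x41.
P[6]: E(K, 0x82) = 0x66; 0xCC ⊕ 0x66 = 0xAA.

P[1] = 0xDF, P[2] = 0x80, P[3] = 0xE5, P[4] = 0xDA, P[5] = 0x41, P[6] = 0xAA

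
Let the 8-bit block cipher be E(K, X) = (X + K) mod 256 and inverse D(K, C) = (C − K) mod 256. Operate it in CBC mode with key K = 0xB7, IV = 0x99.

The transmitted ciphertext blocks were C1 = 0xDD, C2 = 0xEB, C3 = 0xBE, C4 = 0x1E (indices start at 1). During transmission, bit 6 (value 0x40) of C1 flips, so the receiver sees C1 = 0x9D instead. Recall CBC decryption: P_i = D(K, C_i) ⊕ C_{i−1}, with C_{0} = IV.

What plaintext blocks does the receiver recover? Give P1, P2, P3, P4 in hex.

P1 = 0x7F, P2 = 0xA9, P3 = 0xEC, P4 = 0xD9

Only C1 changed, to 0x9D. In CBC, a change in C_i garbles P_i and flips the same bit in P_{i+1}. Decrypting the received ciphertext:
P1: D(K, 0x9D) = 0xE6; 0xE6 ⊕ 0x99 = 0x7F.
P2: D(K, 0xEB) = 0x34; 0x34 ⊕ 0x9D = 0xA9.
P3: D(K, 0xBE) = 0x07; 0x07 ⊕ 0xEB = 0xEC.
P4: D(K, 0x1E) = 0x67; 0x67 ⊕ 0xBE = 0xD9.
Blocks that differ from the original plaintext: P1, P2.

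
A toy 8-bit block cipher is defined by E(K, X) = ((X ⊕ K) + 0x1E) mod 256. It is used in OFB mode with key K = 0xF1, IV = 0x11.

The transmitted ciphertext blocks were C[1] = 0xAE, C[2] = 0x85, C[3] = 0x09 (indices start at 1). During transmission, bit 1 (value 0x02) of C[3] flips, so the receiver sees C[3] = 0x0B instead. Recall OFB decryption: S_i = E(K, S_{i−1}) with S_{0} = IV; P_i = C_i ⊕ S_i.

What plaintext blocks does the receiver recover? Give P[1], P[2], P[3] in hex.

Only C[3] changed, to 0x0B. In OFB, a change in C_i flips the same bit in P_i only; the keystream is unaffected. Decrypting the received ciphertext:
P[1]: S = E(K, 0x11) = 0xFE; 0xAE ⊕ 0xFE = 0x50.
P[2]: S = E(K, 0xFE) = 0x2D; 0x85 ⊕ 0x2D = 0xA8.
P[3]: S = E(K, 0x2D) = 0xFA; 0x0B ⊕ 0xFA = 0xF1.
Blocks that differ from the original plaintext: P[3].

P[1] = 0x50, P[2] = 0xA8, P[3] = 0xF1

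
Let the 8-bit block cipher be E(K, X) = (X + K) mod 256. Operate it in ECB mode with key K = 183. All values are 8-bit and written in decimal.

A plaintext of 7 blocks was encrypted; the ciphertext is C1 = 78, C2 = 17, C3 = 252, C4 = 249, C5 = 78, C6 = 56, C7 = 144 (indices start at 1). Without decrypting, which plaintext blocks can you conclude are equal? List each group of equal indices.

ECB encrypts each block independently with the same key, so equal ciphertext blocks imply equal plaintext blocks.
C1 = C5 = 78, so P1 = P5.

P1 = P5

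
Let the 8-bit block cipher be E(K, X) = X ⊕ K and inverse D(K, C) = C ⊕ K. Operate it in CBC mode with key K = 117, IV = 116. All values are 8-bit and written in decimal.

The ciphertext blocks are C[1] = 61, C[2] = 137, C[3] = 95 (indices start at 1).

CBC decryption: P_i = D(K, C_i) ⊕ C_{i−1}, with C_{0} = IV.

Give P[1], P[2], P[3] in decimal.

P[1] = 60, P[2] = 193, P[3] = 163

P[1]: D(K, 61) = 72; 72 ⊕ 116 = 60.
P[2]: D(K, 137) = 252; 252 ⊕ 61 = 193.
P[3]: D(K, 95) = 42; 42 ⊕ 137 = 163.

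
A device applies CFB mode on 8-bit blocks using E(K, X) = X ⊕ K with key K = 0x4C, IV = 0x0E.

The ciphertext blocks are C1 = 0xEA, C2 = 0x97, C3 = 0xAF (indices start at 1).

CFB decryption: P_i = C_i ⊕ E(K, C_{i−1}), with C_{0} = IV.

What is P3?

P3: E(K, 0x97) = 0xDB; 0xAF ⊕ 0xDB = 0x74.

P3 = 0x74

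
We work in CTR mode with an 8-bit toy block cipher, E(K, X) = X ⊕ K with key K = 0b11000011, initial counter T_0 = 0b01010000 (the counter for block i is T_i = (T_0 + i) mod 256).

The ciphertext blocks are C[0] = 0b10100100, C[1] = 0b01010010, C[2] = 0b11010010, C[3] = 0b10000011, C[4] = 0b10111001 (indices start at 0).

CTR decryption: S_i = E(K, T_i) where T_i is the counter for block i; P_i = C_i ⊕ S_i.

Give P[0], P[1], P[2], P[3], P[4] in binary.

P[0]: T = 0b01010000, S = E(K, T) = 0b10010011; 0b10100100 ⊕ 0b10010011 = 0b00110111.
P[1]: T = 0b01010001, S = E(K, T) = 0b10010010; 0b01010010 ⊕ 0b10010010 = 0b11000000.
P[2]: T = 0b01010010, S = E(K, T) = 0b10010001; 0b11010010 ⊕ 0b10010001 = 0b01000011.
P[3]: T = 0b01010011, S = E(K, T) = 0b10010000; 0b10000011 ⊕ 0b10010000 = 0b00010011.
P[4]: T = 0b01010100, S = E(K, T) = 0b10010111; 0b10111001 ⊕ 0b10010111 = 0b00101110.

P[0] = 0b00110111, P[1] = 0b11000000, P[2] = 0b01000011, P[3] = 0b00010011, P[4] = 0b00101110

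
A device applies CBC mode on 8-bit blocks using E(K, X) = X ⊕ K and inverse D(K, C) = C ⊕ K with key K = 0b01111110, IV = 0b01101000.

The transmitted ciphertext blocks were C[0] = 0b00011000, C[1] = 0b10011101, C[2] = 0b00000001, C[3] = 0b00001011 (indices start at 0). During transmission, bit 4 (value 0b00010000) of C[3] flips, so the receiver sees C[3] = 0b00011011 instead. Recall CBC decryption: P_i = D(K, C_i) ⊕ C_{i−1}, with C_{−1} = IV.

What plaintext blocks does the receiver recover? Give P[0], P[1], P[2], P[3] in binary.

P[0] = 0b00001110, P[1] = 0b11111011, P[2] = 0b11100010, P[3] = 0b01100100

Only C[3] changed, to 0b00011011. In CBC, a change in C_i garbles P_i and flips the same bit in P_{i+1}. Decrypting the received ciphertext:
P[0]: D(K, 0b00011000) = 0b01100110; 0b01100110 ⊕ 0b01101000 = 0b00001110.
P[1]: D(K, 0b10011101) = 0b11100011; 0b11100011 ⊕ 0b00011000 = 0b11111011.
P[2]: D(K, 0b00000001) = 0b01111111; 0b01111111 ⊕ 0b10011101 = 0b11100010.
P[3]: D(K, 0b00011011) = 0b01100101; 0b01100101 ⊕ 0b00000001 = 0b01100100.
Blocks that differ from the original plaintext: P[3].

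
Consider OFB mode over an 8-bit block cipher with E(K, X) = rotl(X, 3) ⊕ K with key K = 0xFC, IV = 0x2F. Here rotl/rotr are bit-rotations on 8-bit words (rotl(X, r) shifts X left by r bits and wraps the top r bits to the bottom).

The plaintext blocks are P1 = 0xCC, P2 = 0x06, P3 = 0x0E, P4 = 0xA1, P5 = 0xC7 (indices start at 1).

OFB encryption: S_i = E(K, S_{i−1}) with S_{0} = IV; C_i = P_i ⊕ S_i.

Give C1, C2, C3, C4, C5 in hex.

C1 = 0x49, C2 = 0xD6, C3 = 0x74, C4 = 0x8E, C5 = 0x42

C1: S = E(K, 0x2F) = 0x85; 0xCC ⊕ 0x85 = 0x49.
C2: S = E(K, 0x85) = 0xD0; 0x06 ⊕ 0xD0 = 0xD6.
C3: S = E(K, 0xD0) = 0x7A; 0x0E ⊕ 0x7A = 0x74.
C4: S = E(K, 0x7A) = 0x2F; 0xA1 ⊕ 0x2F = 0x8E.
C5: S = E(K, 0x2F) = 0x85; 0xC7 ⊕ 0x85 = 0x42.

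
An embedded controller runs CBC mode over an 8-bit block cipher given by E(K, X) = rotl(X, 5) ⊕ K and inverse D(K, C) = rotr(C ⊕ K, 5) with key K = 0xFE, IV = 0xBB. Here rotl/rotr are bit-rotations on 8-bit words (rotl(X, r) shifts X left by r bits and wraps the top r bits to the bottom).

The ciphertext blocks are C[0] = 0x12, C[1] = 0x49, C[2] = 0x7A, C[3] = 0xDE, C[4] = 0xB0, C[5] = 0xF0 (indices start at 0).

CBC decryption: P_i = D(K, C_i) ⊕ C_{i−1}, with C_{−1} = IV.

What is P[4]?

P[4]: D(K, 0xB0) = 0x72; 0x72 ⊕ 0xDE = 0xAC.

P[4] = 0xAC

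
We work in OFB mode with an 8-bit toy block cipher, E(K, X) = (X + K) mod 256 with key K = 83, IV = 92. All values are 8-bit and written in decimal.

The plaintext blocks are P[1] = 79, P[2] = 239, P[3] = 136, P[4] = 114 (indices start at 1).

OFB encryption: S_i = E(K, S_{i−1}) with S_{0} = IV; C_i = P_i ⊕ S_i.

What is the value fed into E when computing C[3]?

C[1]: S = E(K, 92) = 175; 79 ⊕ 175 = 224.
C[2]: S = E(K, 175) = 2; 239 ⊕ 2 = 237.
C[3]: S = E(K, 2) = 85; 136 ⊕ 85 = 221.
So the input to E for block [3] is 2.

2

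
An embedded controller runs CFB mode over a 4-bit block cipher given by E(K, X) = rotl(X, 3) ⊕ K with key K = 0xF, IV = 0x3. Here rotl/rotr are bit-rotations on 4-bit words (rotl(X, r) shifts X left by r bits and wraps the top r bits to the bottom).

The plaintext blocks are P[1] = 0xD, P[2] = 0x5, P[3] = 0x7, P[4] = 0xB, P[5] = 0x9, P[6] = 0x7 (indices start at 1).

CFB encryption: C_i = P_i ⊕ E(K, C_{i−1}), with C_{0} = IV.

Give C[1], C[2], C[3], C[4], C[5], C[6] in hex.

C[1]: E(K, 0x3) = 0x6; 0xD ⊕ 0x6 = 0xB.
C[2]: E(K, 0xB) = 0x2; 0x5 ⊕ 0x2 = 0x7.
C[3]: E(K, 0x7) = 0x4; 0x7 ⊕ 0x4 = 0x3.
C[4]: E(K, 0x3) = 0x6; 0xB ⊕ 0x6 = 0xD.
C[5]: E(K, 0xD) = 0x1; 0x9 ⊕ 0x1 = 0x8.
C[6]: E(K, 0x8) = 0xB; 0x7 ⊕ 0xB = 0xC.

C[1] = 0xB, C[2] = 0x7, C[3] = 0x3, C[4] = 0xD, C[5] = 0x8, C[6] = 0xC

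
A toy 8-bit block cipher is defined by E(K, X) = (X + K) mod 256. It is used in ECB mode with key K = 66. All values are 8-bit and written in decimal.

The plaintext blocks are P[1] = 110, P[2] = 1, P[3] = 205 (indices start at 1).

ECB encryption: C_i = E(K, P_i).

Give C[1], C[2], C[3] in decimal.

C[1]: E(K, 110) = 176.
C[2]: E(K, 1) = 67.
C[3]: E(K, 205) = 15.

C[1] = 176, C[2] = 67, C[3] = 15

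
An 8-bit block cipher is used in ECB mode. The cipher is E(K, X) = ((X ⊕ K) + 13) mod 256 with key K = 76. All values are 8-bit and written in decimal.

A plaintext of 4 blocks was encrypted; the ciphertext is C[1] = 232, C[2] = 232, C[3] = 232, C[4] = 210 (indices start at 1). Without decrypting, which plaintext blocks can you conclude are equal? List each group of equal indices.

ECB encrypts each block independently with the same key, so equal ciphertext blocks imply equal plaintext blocks.
C[1] = C[2] = C[3] = 232, so P[1] = P[2] = P[3].

P[1] = P[2] = P[3]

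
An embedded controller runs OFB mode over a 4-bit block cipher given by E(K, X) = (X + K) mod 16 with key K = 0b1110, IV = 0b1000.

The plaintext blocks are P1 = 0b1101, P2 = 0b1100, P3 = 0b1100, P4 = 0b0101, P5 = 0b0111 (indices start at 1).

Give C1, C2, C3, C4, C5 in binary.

OFB encryption: S_i = E(K, S_{i−1}) with S_{0} = IV; C_i = P_i ⊕ S_i.
C1: S = E(K, 0b1000) = 0b0110; 0b1101 ⊕ 0b0110 = 0b1011.
C2: S = E(K, 0b0110) = 0b0100; 0b1100 ⊕ 0b0100 = 0b1000.
C3: S = E(K, 0b0100) = 0b0010; 0b1100 ⊕ 0b0010 = 0b1110.
C4: S = E(K, 0b0010) = 0b0000; 0b0101 ⊕ 0b0000 = 0b0101.
C5: S = E(K, 0b0000) = 0b1110; 0b0111 ⊕ 0b1110 = 0b1001.

C1 = 0b1011, C2 = 0b1000, C3 = 0b1110, C4 = 0b0101, C5 = 0b1001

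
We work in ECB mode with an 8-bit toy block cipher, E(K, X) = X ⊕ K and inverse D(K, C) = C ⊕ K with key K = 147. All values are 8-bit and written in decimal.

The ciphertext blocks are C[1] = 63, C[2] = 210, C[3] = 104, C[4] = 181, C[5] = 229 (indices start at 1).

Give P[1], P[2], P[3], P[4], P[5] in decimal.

P[1] = 172, P[2] = 65, P[3] = 251, P[4] = 38, P[5] = 118

ECB decryption: P_i = D(K, C_i).
P[1]: D(K, 63) = 172.
P[2]: D(K, 210) = 65.
P[3]: D(K, 104) = 251.
P[4]: D(K, 181) = 38.
P[5]: D(K, 229) = 118.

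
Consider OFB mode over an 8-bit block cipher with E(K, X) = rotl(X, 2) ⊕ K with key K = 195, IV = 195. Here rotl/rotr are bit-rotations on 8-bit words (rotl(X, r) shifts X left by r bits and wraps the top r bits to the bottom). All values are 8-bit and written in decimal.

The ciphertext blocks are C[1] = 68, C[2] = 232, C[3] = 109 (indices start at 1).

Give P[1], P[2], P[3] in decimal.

OFB decryption: S_i = E(K, S_{i−1}) with S_{0} = IV; P_i = C_i ⊕ S_i.
P[1]: S = E(K, 195) = 204; 68 ⊕ 204 = 136.
P[2]: S = E(K, 204) = 240; 232 ⊕ 240 = 24.
P[3]: S = E(K, 240) = 0; 109 ⊕ 0 = 109.

P[1] = 136, P[2] = 24, P[3] = 109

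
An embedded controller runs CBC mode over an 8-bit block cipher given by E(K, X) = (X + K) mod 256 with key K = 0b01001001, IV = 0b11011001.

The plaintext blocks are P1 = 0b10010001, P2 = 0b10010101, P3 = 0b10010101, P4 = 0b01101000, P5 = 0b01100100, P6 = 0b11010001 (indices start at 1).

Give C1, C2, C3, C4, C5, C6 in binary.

C1 = 0b10010001, C2 = 0b01001101, C3 = 0b00100001, C4 = 0b10010010, C5 = 0b00111111, C6 = 0b00110111

CBC encryption: C_i = E(K, P_i ⊕ C_{i−1}), with C_{0} = IV.
C1: P1 ⊕ 0b11011001 = 0b01001000; E(K, 0b01001000) = 0b10010001.
C2: P2 ⊕ 0b10010001 = 0b00000100; E(K, 0b00000100) = 0b01001101.
C3: P3 ⊕ 0b01001101 = 0b11011000; E(K, 0b11011000) = 0b00100001.
C4: P4 ⊕ 0b00100001 = 0b01001001; E(K, 0b01001001) = 0b10010010.
C5: P5 ⊕ 0b10010010 = 0b11110110; E(K, 0b11110110) = 0b00111111.
C6: P6 ⊕ 0b00111111 = 0b11101110; E(K, 0b11101110) = 0b00110111.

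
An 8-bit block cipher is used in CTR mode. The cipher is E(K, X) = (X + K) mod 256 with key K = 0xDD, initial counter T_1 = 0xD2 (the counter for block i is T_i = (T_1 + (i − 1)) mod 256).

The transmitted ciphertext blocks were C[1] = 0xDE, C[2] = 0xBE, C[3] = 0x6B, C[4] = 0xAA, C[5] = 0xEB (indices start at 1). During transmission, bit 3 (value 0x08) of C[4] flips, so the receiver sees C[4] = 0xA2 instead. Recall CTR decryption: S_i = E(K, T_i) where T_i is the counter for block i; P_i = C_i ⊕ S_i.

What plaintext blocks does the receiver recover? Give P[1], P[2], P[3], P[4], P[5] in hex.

P[1] = 0x71, P[2] = 0x0E, P[3] = 0xDA, P[4] = 0x10, P[5] = 0x58

Only C[4] changed, to 0xA2. In CTR, a change in C_i flips the same bit in P_i only; the keystream is unaffected. Decrypting the received ciphertext:
P[1]: T = 0xD2, S = E(K, T) = 0xAF; 0xDE ⊕ 0xAF = 0x71.
P[2]: T = 0xD3, S = E(K, T) = 0xB0; 0xBE ⊕ 0xB0 = 0x0E.
P[3]: T = 0xD4, S = E(K, T) = 0xB1; 0x6B ⊕ 0xB1 = 0xDA.
P[4]: T = 0xD5, S = E(K, T) = 0xB2; 0xA2 ⊕ 0xB2 = 0x10.
P[5]: T = 0xD6, S = E(K, T) = 0xB3; 0xEB ⊕ 0xB3 = 0x58.
Blocks that differ from the original plaintext: P[4].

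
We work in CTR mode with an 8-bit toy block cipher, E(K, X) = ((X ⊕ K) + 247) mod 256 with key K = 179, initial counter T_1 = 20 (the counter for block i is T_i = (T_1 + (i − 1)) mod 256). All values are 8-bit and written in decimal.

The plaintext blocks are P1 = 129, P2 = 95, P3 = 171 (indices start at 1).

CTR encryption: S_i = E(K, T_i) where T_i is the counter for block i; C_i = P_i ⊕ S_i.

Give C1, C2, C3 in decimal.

C1 = 31, C2 = 194, C3 = 55

C1: T = 20, S = E(K, T) = 158; 129 ⊕ 158 = 31.
C2: T = 21, S = E(K, T) = 157; 95 ⊕ 157 = 194.
C3: T = 22, S = E(K, T) = 156; 171 ⊕ 156 = 55.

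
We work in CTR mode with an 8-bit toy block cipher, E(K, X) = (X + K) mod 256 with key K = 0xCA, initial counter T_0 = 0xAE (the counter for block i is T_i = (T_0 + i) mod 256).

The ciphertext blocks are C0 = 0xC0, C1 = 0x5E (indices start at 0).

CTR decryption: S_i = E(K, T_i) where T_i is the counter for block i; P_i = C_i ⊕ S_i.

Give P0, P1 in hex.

P0 = 0xB8, P1 = 0x27

P0: T = 0xAE, S = E(K, T) = 0x78; 0xC0 ⊕ 0x78 = 0xB8.
P1: T = 0xAF, S = E(K, T) = 0x79; 0x5E ⊕ 0x79 = 0x27.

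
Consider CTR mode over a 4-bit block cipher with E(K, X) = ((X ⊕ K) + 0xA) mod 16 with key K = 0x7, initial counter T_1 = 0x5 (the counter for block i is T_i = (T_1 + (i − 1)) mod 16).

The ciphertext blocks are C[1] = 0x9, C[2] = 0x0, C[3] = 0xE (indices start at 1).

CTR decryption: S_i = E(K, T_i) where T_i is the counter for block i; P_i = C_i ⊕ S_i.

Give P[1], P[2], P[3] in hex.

P[1]: T = 0x5, S = E(K, T) = 0xC; 0x9 ⊕ 0xC = 0x5.
P[2]: T = 0x6, S = E(K, T) = 0xB; 0x0 ⊕ 0xB = 0xB.
P[3]: T = 0x7, S = E(K, T) = 0xA; 0xE ⊕ 0xA = 0x4.

P[1] = 0x5, P[2] = 0xB, P[3] = 0x4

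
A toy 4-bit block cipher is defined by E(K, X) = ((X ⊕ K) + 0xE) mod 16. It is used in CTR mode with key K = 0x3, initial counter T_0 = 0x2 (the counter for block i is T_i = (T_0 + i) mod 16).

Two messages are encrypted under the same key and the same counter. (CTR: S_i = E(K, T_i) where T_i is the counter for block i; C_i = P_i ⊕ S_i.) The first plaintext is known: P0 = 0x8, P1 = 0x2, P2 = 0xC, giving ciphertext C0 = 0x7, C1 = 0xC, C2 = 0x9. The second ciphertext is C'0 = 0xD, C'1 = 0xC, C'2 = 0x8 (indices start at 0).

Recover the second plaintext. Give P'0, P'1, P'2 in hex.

P'0 = 0x2, P'1 = 0x2, P'2 = 0xD

In CTR with a reused counter, both messages share the same keystream S_i, so C_i ⊕ C'_i = P_i ⊕ P'_i and thus P'_i = P_i ⊕ C_i ⊕ C'_i.
P'0: 0x8 ⊕ 0x7 ⊕ 0xD = 0x2.
P'1: 0x2 ⊕ 0xC ⊕ 0xC = 0x2.
P'2: 0xC ⊕ 0x9 ⊕ 0x8 = 0xD.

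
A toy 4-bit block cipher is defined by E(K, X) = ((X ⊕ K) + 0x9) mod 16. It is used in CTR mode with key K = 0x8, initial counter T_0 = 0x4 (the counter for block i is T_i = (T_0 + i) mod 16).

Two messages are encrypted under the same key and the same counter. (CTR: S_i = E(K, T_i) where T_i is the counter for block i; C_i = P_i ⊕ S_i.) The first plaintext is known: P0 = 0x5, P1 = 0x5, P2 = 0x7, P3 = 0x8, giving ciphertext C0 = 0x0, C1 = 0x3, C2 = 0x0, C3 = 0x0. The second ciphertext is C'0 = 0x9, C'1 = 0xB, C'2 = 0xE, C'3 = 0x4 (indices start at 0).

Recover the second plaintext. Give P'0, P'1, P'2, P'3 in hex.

P'0 = 0xC, P'1 = 0xD, P'2 = 0x9, P'3 = 0xC

In CTR with a reused counter, both messages share the same keystream S_i, so C_i ⊕ C'_i = P_i ⊕ P'_i and thus P'_i = P_i ⊕ C_i ⊕ C'_i.
P'0: 0x5 ⊕ 0x0 ⊕ 0x9 = 0xC.
P'1: 0x5 ⊕ 0x3 ⊕ 0xB = 0xD.
P'2: 0x7 ⊕ 0x0 ⊕ 0xE = 0x9.
P'3: 0x8 ⊕ 0x0 ⊕ 0x4 = 0xC.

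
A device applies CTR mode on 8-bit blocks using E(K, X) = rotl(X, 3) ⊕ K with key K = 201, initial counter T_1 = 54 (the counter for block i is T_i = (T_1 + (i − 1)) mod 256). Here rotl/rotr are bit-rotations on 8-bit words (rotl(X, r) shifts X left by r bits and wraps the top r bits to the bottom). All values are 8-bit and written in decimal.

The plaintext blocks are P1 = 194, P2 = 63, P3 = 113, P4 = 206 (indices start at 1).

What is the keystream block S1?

CTR encryption: S_i = E(K, T_i) where T_i is the counter for block i; C_i = P_i ⊕ S_i.
C1: T = 54, S = E(K, T) = 120; 194 ⊕ 120 = 186.
So S1 = 120.

120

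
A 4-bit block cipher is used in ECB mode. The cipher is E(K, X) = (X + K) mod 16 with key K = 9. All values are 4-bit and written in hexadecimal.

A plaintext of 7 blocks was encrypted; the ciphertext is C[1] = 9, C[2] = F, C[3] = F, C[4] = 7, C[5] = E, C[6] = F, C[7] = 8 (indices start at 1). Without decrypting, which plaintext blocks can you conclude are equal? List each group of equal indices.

P[2] = P[3] = P[6]

ECB encrypts each block independently with the same key, so equal ciphertext blocks imply equal plaintext blocks.
C[2] = C[3] = C[6] = F, so P[2] = P[3] = P[6].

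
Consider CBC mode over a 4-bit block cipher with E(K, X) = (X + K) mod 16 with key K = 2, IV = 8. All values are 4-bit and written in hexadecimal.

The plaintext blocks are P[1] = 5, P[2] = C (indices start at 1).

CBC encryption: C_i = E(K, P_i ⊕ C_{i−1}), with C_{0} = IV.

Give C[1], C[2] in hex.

C[1] = F, C[2] = 5

C[1]: P[1] ⊕ 8 = D; E(K, D) = F.
C[2]: P[2] ⊕ F = 3; E(K, 3) = 5.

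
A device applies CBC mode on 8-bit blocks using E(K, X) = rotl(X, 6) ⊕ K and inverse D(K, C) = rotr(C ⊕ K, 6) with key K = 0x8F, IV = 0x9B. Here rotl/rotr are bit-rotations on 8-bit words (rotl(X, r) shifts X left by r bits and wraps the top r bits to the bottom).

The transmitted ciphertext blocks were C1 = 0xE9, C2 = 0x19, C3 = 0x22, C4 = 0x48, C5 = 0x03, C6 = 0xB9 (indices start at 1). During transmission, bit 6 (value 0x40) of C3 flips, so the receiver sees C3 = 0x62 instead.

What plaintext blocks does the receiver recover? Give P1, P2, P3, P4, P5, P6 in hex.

P1 = 0x02, P2 = 0xB3, P3 = 0xAE, P4 = 0x7D, P5 = 0x7A, P6 = 0xDB

CBC decryption: P_i = D(K, C_i) ⊕ C_{i−1}, with C_{0} = IV.
Only C3 changed, to 0x62. In CBC, a change in C_i garbles P_i and flips the same bit in P_{i+1}. Decrypting the received ciphertext:
P1: D(K, 0xE9) = 0x99; 0x99 ⊕ 0x9B = 0x02.
P2: D(K, 0x19) = 0x5A; 0x5A ⊕ 0xE9 = 0xB3.
P3: D(K, 0x62) = 0xB7; 0xB7 ⊕ 0x19 = 0xAE.
P4: D(K, 0x48) = 0x1F; 0x1F ⊕ 0x62 = 0x7D.
P5: D(K, 0x03) = 0x32; 0x32 ⊕ 0x48 = 0x7A.
P6: D(K, 0xB9) = 0xD8; 0xD8 ⊕ 0x03 = 0xDB.
Blocks that differ from the original plaintext: P3, P4.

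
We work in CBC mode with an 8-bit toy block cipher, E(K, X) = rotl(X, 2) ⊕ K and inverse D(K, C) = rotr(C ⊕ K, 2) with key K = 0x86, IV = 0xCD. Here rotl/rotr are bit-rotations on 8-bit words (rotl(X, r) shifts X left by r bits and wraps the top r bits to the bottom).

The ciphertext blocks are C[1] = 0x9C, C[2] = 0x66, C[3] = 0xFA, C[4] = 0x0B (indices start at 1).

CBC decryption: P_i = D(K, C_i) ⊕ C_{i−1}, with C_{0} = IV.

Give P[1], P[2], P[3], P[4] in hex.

P[1] = 0x4B, P[2] = 0xA4, P[3] = 0x79, P[4] = 0x99

P[1]: D(K, 0x9C) = 0x86; 0x86 ⊕ 0xCD = 0x4B.
P[2]: D(K, 0x66) = 0x38; 0x38 ⊕ 0x9C = 0xA4.
P[3]: D(K, 0xFA) = 0x1F; 0x1F ⊕ 0x66 = 0x79.
P[4]: D(K, 0x0B) = 0x63; 0x63 ⊕ 0xFA = 0x99.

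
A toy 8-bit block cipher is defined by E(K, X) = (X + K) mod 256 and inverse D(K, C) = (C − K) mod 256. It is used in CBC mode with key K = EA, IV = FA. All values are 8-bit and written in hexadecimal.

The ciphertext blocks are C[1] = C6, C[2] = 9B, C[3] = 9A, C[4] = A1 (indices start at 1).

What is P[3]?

CBC decryption: P_i = D(K, C_i) ⊕ C_{i−1}, with C_{0} = IV.
P[3]: D(K, 9A) = B0; B0 ⊕ 9B = 2B.

P[3] = 2B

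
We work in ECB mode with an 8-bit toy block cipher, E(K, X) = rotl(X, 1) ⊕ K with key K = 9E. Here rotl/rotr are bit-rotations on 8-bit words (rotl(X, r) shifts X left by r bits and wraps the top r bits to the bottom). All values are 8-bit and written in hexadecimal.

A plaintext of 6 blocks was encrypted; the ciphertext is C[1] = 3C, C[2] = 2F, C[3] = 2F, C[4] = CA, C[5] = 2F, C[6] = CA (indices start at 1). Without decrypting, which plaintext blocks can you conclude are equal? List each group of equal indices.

ECB encrypts each block independently with the same key, so equal ciphertext blocks imply equal plaintext blocks.
C[2] = C[3] = C[5] = 2F, so P[2] = P[3] = P[5].
C[4] = C[6] = CA, so P[4] = P[6].

P[2] = P[3] = P[5]; P[4] = P[6]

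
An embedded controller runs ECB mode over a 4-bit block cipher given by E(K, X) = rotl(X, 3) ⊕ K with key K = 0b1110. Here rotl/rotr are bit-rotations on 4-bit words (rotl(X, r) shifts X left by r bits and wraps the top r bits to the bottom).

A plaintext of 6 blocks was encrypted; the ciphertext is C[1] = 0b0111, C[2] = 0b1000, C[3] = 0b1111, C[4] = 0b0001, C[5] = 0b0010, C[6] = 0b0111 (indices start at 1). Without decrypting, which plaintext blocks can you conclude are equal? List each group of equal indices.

ECB encrypts each block independently with the same key, so equal ciphertext blocks imply equal plaintext blocks.
C[1] = C[6] = 0b0111, so P[1] = P[6].

P[1] = P[6]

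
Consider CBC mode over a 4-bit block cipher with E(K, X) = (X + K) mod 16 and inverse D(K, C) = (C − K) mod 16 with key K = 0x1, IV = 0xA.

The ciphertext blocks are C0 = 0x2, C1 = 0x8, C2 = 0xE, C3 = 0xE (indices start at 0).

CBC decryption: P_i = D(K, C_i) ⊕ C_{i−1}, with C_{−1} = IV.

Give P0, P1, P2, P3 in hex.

P0: D(K, 0x2) = 0x1; 0x1 ⊕ 0xA = 0xB.
P1: D(K, 0x8) = 0x7; 0x7 ⊕ 0x2 = 0x5.
P2: D(K, 0xE) = 0xD; 0xD ⊕ 0x8 = 0x5.
P3: D(K, 0xE) = 0xD; 0xD ⊕ 0xE = 0x3.

P0 = 0xB, P1 = 0x5, P2 = 0x5, P3 = 0x3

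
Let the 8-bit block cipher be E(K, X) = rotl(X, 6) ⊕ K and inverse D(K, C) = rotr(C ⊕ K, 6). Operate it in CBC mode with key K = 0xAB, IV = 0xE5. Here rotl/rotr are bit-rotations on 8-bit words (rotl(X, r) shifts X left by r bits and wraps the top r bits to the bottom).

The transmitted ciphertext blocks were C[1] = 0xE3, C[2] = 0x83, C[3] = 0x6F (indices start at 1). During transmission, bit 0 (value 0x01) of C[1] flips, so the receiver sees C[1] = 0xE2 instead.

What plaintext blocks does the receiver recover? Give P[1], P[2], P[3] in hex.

CBC decryption: P_i = D(K, C_i) ⊕ C_{i−1}, with C_{0} = IV.
Only C[1] changed, to 0xE2. In CBC, a change in C_i garbles P_i and flips the same bit in P_{i+1}. Decrypting the received ciphertext:
P[1]: D(K, 0xE2) = 0x25; 0x25 ⊕ 0xE5 = 0xC0.
P[2]: D(K, 0x83) = 0xA0; 0xA0 ⊕ 0xE2 = 0x42.
P[3]: D(K, 0x6F) = 0x13; 0x13 ⊕ 0x83 = 0x90.
Blocks that differ from the original plaintext: P[1], P[2].

P[1] = 0xC0, P[2] = 0x42, P[3] = 0x90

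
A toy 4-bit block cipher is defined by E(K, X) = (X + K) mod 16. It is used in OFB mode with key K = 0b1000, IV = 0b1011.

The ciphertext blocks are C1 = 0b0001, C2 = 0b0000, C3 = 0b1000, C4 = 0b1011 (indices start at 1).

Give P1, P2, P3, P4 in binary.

P1 = 0b0010, P2 = 0b1011, P3 = 0b1011, P4 = 0b0000

OFB decryption: S_i = E(K, S_{i−1}) with S_{0} = IV; P_i = C_i ⊕ S_i.
P1: S = E(K, 0b1011) = 0b0011; 0b0001 ⊕ 0b0011 = 0b0010.
P2: S = E(K, 0b0011) = 0b1011; 0b0000 ⊕ 0b1011 = 0b1011.
P3: S = E(K, 0b1011) = 0b0011; 0b1000 ⊕ 0b0011 = 0b1011.
P4: S = E(K, 0b0011) = 0b1011; 0b1011 ⊕ 0b1011 = 0b0000.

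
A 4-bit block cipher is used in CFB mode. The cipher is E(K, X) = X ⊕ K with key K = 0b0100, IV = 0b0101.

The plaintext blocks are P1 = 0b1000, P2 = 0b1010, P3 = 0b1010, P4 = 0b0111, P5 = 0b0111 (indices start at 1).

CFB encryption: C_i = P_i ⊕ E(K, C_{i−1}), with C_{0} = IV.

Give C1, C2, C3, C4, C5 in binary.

C1 = 0b1001, C2 = 0b0111, C3 = 0b1001, C4 = 0b1010, C5 = 0b1001

C1: E(K, 0b0101) = 0b0001; 0b1000 ⊕ 0b0001 = 0b1001.
C2: E(K, 0b1001) = 0b1101; 0b1010 ⊕ 0b1101 = 0b0111.
C3: E(K, 0b0111) = 0b0011; 0b1010 ⊕ 0b0011 = 0b1001.
C4: E(K, 0b1001) = 0b1101; 0b0111 ⊕ 0b1101 = 0b1010.
C5: E(K, 0b1010) = 0b1110; 0b0111 ⊕ 0b1110 = 0b1001.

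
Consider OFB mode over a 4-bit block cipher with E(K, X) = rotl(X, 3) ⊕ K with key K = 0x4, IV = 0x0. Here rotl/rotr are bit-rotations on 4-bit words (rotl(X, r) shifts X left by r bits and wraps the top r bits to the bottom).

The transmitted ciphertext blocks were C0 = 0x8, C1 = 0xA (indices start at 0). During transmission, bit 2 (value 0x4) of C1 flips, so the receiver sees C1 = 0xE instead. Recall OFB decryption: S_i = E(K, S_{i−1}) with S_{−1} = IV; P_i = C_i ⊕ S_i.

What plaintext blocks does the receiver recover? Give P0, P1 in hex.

Only C1 changed, to 0xE. In OFB, a change in C_i flips the same bit in P_i only; the keystream is unaffected. Decrypting the received ciphertext:
P0: S = E(K, 0x0) = 0x4; 0x8 ⊕ 0x4 = 0xC.
P1: S = E(K, 0x4) = 0x6; 0xE ⊕ 0x6 = 0x8.
Blocks that differ from the original plaintext: P1.

P0 = 0xC, P1 = 0x8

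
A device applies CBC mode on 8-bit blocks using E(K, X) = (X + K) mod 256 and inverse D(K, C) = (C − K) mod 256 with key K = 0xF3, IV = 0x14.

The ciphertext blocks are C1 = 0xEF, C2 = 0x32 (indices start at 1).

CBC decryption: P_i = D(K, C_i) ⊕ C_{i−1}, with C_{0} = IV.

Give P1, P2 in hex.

P1: D(K, 0xEF) = 0xFC; 0xFC ⊕ 0x14 = 0xE8.
P2: D(K, 0x32) = 0x3F; 0x3F ⊕ 0xEF = 0xD0.

P1 = 0xE8, P2 = 0xD0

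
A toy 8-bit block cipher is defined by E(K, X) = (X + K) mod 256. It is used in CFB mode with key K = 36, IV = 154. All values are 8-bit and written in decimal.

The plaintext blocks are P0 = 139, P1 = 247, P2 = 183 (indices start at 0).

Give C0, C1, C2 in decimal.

CFB encryption: C_i = P_i ⊕ E(K, C_{i−1}), with C_{−1} = IV.
C0: E(K, 154) = 190; 139 ⊕ 190 = 53.
C1: E(K, 53) = 89; 247 ⊕ 89 = 174.
C2: E(K, 174) = 210; 183 ⊕ 210 = 101.

C0 = 53, C1 = 174, C2 = 101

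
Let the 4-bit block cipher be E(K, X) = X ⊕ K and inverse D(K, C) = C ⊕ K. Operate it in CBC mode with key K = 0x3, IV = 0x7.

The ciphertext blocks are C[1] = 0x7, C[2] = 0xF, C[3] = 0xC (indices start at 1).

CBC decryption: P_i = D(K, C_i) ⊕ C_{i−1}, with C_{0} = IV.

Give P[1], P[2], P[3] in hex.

P[1]: D(K, 0x7) = 0x4; 0x4 ⊕ 0x7 = 0x3.
P[2]: D(K, 0xF) = 0xC; 0xC ⊕ 0x7 = 0xB.
P[3]: D(K, 0xC) = 0xF; 0xF ⊕ 0xF = 0x0.

P[1] = 0x3, P[2] = 0xB, P[3] = 0x0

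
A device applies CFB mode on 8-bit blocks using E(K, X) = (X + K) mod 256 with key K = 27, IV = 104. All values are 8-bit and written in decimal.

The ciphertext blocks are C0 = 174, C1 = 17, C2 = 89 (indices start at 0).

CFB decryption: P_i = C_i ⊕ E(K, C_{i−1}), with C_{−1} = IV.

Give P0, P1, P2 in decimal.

P0 = 45, P1 = 216, P2 = 117

P0: E(K, 104) = 131; 174 ⊕ 131 = 45.
P1: E(K, 174) = 201; 17 ⊕ 201 = 216.
P2: E(K, 17) = 44; 89 ⊕ 44 = 117.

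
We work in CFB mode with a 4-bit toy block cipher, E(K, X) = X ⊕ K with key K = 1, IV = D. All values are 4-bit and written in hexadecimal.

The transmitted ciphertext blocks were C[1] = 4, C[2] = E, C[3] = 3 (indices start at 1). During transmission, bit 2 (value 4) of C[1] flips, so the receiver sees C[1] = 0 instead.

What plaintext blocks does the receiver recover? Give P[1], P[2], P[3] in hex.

CFB decryption: P_i = C_i ⊕ E(K, C_{i−1}), with C_{0} = IV.
Only C[1] changed, to 0. In CFB, a change in C_i flips the same bit in P_i and garbles P_{i+1}. Decrypting the received ciphertext:
P[1]: E(K, D) = C; 0 ⊕ C = C.
P[2]: E(K, 0) = 1; E ⊕ 1 = F.
P[3]: E(K, E) = F; 3 ⊕ F = C.
Blocks that differ from the original plaintext: P[1], P[2].

P[1] = C, P[2] = F, P[3] = C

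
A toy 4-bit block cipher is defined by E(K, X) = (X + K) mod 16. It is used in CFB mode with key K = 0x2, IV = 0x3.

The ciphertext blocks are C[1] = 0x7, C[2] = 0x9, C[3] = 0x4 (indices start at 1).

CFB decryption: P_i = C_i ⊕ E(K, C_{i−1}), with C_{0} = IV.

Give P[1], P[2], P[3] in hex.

P[1] = 0x2, P[2] = 0x0, P[3] = 0xF

P[1]: E(K, 0x3) = 0x5; 0x7 ⊕ 0x5 = 0x2.
P[2]: E(K, 0x7) = 0x9; 0x9 ⊕ 0x9 = 0x0.
P[3]: E(K, 0x9) = 0xB; 0x4 ⊕ 0xB = 0xF.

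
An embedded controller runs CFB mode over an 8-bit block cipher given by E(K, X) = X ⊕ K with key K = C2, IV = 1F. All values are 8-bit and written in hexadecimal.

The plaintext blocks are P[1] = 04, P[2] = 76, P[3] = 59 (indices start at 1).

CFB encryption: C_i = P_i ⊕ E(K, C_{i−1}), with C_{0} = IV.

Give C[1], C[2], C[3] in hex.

C[1] = D9, C[2] = 6D, C[3] = F6

C[1]: E(K, 1F) = DD; 04 ⊕ DD = D9.
C[2]: E(K, D9) = 1B; 76 ⊕ 1B = 6D.
C[3]: E(K, 6D) = AF; 59 ⊕ AF = F6.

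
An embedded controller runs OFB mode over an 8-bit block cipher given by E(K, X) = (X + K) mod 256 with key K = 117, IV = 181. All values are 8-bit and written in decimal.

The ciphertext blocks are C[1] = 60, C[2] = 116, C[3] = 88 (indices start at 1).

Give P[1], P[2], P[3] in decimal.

OFB decryption: S_i = E(K, S_{i−1}) with S_{0} = IV; P_i = C_i ⊕ S_i.
P[1]: S = E(K, 181) = 42; 60 ⊕ 42 = 22.
P[2]: S = E(K, 42) = 159; 116 ⊕ 159 = 235.
P[3]: S = E(K, 159) = 20; 88 ⊕ 20 = 76.

P[1] = 22, P[2] = 235, P[3] = 76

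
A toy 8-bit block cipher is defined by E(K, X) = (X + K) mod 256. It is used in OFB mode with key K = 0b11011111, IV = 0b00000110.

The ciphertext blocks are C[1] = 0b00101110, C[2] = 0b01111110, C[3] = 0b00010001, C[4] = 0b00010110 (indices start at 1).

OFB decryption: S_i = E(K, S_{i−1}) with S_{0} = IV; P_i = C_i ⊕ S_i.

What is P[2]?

P[2] = 0b10111010

P[1]: S = E(K, 0b00000110) = 0b11100101; 0b00101110 ⊕ 0b11100101 = 0b11001011.
P[2]: S = E(K, 0b11100101) = 0b11000100; 0b01111110 ⊕ 0b11000100 = 0b10111010.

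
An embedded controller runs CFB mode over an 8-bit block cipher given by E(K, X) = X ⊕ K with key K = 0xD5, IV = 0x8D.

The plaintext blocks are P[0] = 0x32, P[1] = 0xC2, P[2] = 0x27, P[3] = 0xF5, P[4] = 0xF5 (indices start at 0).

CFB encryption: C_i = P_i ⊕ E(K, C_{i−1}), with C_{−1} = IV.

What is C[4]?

C[0]: E(K, 0x8D) = 0x58; 0x32 ⊕ 0x58 = 0x6A.
C[1]: E(K, 0x6A) = 0xBF; 0xC2 ⊕ 0xBF = 0x7D.
C[2]: E(K, 0x7D) = 0xA8; 0x27 ⊕ 0xA8 = 0x8F.
C[3]: E(K, 0x8F) = 0x5A; 0xF5 ⊕ 0x5A = 0xAF.
C[4]: E(K, 0xAF) = 0x7A; 0xF5 ⊕ 0x7A = 0x8F.

C[4] = 0x8F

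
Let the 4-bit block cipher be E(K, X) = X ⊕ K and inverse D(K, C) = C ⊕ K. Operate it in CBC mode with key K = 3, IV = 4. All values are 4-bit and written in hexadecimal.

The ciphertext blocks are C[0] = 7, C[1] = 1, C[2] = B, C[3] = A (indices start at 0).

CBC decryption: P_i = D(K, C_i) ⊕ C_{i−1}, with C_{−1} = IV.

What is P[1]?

P[1]: D(K, 1) = 2; 2 ⊕ 7 = 5.

P[1] = 5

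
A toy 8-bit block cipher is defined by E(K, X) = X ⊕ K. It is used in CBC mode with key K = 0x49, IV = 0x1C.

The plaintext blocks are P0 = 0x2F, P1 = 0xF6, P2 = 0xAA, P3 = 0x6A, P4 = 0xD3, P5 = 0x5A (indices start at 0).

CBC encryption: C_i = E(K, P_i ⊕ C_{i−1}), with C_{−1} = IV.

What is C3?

C0: P0 ⊕ 0x1C = 0x33; E(K, 0x33) = 0x7A.
C1: P1 ⊕ 0x7A = 0x8C; E(K, 0x8C) = 0xC5.
C2: P2 ⊕ 0xC5 = 0x6F; E(K, 0x6F) = 0x26.
C3: P3 ⊕ 0x26 = 0x4C; E(K, 0x4C) = 0x05.

C3 = 0x05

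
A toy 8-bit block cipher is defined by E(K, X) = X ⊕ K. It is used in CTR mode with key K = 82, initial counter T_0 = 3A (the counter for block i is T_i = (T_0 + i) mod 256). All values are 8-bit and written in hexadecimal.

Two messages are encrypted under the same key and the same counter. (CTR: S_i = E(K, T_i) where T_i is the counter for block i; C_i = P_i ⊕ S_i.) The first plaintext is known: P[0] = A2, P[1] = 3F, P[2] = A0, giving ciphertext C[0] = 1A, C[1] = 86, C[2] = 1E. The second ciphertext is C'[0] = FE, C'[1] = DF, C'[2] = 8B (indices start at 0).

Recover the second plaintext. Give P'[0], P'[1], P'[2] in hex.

In CTR with a reused counter, both messages share the same keystream S_i, so C_i ⊕ C'_i = P_i ⊕ P'_i and thus P'_i = P_i ⊕ C_i ⊕ C'_i.
P'[0]: A2 ⊕ 1A ⊕ FE = 46.
P'[1]: 3F ⊕ 86 ⊕ DF = 66.
P'[2]: A0 ⊕ 1E ⊕ 8B = 35.

P'[0] = 46, P'[1] = 66, P'[2] = 35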